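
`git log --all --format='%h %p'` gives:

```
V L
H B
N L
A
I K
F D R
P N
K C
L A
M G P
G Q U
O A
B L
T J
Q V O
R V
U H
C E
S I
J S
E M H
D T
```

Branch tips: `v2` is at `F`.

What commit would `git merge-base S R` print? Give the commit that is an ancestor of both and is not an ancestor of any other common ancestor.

V

Ancestors of S: {A, B, C, E, G, H, I, K, L, M, N, O, P, Q, S, U, V}.
Ancestors of R: {A, L, R, V}.
Common ancestors: {A, L, V}.
Among these, V is not an ancestor of any other common ancestor — it is the merge base.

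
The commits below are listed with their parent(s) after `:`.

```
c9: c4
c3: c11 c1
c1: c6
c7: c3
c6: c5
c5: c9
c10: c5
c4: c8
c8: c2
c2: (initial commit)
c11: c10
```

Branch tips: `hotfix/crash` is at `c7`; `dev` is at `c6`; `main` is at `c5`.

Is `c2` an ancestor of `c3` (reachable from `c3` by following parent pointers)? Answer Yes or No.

Yes

Ancestors of c3 (commits reachable by following parents): {c1, c10, c11, c2, c3, c4, c5, c6, c8, c9}.
c2 is in that set, so it is an ancestor of c3.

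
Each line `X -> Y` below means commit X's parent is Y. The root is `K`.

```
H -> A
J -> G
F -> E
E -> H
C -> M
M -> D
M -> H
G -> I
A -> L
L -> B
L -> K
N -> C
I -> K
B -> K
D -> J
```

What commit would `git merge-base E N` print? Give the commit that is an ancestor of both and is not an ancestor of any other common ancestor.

Ancestors of E: {A, B, E, H, K, L}.
Ancestors of N: {A, B, C, D, G, H, I, J, K, L, M, N}.
Common ancestors: {A, B, H, K, L}.
Among these, H is not an ancestor of any other common ancestor — it is the merge base.

H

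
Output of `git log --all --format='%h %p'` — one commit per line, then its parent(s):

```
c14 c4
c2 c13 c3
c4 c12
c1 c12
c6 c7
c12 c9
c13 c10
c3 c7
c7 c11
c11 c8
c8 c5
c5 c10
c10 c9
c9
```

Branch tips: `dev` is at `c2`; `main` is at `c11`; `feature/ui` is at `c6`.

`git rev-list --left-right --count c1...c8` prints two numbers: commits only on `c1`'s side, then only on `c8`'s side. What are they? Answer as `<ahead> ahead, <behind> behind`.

Reachable from c1: {c1, c12, c9}.
Reachable from c8: {c10, c5, c8, c9}.
Only in c1's history (ahead): {c1, c12} — 2.
Only in c8's history (behind): {c10, c5, c8} — 3.

2 ahead, 3 behind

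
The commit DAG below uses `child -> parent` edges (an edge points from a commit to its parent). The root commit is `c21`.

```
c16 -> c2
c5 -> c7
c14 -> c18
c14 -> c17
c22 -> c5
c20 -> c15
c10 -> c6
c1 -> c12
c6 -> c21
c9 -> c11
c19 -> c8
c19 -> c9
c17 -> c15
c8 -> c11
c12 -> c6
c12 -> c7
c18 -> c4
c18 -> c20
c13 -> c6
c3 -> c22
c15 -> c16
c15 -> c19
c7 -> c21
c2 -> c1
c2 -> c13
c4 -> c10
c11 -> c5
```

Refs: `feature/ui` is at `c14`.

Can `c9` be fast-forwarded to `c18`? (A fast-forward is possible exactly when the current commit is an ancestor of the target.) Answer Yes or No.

A fast-forward from c9 to c18 is possible iff c9 is an ancestor of c18.
Ancestors of c18: {c1, c10, c11, c12, c13, c15, c16, c18, c19, c2, c20, c21, c4, c5, c6, c7, c8, c9}.
c9 is among them, so fast-forward is possible.

Yes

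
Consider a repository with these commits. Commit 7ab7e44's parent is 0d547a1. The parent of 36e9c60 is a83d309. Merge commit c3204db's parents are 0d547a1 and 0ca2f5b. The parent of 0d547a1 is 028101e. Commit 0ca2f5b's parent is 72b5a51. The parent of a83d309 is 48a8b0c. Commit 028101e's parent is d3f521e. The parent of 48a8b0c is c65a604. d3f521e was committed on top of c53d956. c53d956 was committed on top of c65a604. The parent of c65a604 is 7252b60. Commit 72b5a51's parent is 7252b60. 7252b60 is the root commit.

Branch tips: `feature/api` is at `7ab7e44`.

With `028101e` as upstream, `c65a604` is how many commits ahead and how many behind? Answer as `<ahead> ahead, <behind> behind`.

0 ahead, 3 behind

Reachable from c65a604: {7252b60, c65a604}.
Reachable from 028101e: {028101e, 7252b60, c53d956, c65a604, d3f521e}.
Only in c65a604's history (ahead): {} — 0.
Only in 028101e's history (behind): {028101e, c53d956, d3f521e} — 3.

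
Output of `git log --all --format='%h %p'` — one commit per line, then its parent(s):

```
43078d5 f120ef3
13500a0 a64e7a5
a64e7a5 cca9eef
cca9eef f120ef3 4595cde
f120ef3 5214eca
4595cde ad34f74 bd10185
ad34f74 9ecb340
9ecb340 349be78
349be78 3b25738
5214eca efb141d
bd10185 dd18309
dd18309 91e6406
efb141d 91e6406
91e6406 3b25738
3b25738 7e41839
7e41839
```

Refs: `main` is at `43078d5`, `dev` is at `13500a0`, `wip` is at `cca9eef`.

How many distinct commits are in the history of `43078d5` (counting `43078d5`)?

Walking parent pointers from 43078d5: reachable set = {3b25738, 43078d5, 5214eca, 7e41839, 91e6406, efb141d, f120ef3}.
That is 7 commits.

7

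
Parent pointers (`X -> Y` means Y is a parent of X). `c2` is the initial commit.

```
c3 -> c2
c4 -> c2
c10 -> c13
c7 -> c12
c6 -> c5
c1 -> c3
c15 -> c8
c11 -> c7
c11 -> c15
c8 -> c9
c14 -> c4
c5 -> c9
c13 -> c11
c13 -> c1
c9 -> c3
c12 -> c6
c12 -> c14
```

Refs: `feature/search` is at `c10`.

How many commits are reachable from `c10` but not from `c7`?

Reachable from c10: {c1, c10, c11, c12, c13, c14, c15, c2, c3, c4, c5, c6, c7, c8, c9}.
Reachable from c7: {c12, c14, c2, c3, c4, c5, c6, c7, c9}.
In c10's history but not c7's: {c1, c10, c11, c13, c15, c8} — 6 commits.

6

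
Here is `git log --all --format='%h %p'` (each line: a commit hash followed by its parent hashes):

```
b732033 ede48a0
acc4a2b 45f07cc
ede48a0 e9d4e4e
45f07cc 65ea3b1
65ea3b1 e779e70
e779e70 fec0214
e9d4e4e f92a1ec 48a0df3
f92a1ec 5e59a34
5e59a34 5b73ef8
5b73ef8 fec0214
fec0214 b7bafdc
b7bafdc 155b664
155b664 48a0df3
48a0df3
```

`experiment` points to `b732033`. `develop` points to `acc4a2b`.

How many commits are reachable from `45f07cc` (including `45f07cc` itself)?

Walking parent pointers from 45f07cc: reachable set = {155b664, 45f07cc, 48a0df3, 65ea3b1, b7bafdc, e779e70, fec0214}.
That is 7 commits.

7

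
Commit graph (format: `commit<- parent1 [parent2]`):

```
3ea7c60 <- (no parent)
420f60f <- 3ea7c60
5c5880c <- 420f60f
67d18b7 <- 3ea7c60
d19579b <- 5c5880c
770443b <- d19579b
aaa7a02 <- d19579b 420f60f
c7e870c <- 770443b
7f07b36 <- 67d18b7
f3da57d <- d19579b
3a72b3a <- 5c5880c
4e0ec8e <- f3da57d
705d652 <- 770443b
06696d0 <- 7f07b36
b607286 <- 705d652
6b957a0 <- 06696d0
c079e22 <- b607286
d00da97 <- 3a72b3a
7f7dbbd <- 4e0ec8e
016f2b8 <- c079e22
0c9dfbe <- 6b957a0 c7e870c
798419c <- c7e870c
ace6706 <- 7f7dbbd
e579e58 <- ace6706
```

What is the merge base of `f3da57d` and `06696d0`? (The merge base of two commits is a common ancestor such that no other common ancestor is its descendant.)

Ancestors of f3da57d: {3ea7c60, 420f60f, 5c5880c, d19579b, f3da57d}.
Ancestors of 06696d0: {06696d0, 3ea7c60, 67d18b7, 7f07b36}.
Common ancestors: {3ea7c60}.
The only common ancestor is 3ea7c60, so it is the merge base.

3ea7c60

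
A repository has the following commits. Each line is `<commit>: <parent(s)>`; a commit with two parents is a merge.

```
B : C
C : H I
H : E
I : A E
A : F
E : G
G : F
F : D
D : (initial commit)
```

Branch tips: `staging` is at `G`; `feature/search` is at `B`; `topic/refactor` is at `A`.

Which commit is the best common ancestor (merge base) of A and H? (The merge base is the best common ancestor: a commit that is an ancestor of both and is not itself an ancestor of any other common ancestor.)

F

Ancestors of A: {A, D, F}.
Ancestors of H: {D, E, F, G, H}.
Common ancestors: {D, F}.
Among these, F is not an ancestor of any other common ancestor — it is the merge base.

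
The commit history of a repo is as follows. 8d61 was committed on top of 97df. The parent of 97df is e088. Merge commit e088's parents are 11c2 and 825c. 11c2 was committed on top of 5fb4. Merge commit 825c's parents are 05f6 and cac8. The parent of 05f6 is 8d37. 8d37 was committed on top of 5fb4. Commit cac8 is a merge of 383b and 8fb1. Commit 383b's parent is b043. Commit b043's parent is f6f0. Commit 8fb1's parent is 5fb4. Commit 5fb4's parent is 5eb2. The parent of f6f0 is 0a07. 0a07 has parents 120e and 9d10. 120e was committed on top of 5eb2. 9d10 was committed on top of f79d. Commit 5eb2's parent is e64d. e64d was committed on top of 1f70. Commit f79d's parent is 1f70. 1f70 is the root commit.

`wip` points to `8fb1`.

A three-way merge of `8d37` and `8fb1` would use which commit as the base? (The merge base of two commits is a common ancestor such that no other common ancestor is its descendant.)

Ancestors of 8d37: {1f70, 5eb2, 5fb4, 8d37, e64d}.
Ancestors of 8fb1: {1f70, 5eb2, 5fb4, 8fb1, e64d}.
Common ancestors: {1f70, 5eb2, 5fb4, e64d}.
Among these, 5fb4 is not an ancestor of any other common ancestor — it is the merge base.

5fb4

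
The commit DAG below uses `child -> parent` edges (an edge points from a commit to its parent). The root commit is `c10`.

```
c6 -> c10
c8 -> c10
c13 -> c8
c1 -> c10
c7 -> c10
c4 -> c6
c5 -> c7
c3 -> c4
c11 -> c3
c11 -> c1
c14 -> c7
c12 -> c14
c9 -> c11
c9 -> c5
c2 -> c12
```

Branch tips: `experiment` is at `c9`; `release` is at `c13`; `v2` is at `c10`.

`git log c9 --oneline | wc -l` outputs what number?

Walking parent pointers from c9: reachable set = {c1, c10, c11, c3, c4, c5, c6, c7, c9}.
That is 9 commits.

9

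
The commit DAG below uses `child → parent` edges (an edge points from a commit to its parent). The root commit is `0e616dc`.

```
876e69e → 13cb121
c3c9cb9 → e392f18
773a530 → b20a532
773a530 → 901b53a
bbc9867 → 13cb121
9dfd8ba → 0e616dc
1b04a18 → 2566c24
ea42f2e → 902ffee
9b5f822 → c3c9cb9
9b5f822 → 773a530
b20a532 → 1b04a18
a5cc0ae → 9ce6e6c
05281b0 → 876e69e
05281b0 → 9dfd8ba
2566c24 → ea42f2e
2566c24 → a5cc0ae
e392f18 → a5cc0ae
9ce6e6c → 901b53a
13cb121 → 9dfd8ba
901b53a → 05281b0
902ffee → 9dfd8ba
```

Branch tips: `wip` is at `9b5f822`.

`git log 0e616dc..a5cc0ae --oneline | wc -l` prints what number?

Reachable from a5cc0ae: {05281b0, 0e616dc, 13cb121, 876e69e, 901b53a, 9ce6e6c, 9dfd8ba, a5cc0ae}.
Reachable from 0e616dc: {0e616dc}.
In a5cc0ae's history but not 0e616dc's: {05281b0, 13cb121, 876e69e, 901b53a, 9ce6e6c, 9dfd8ba, a5cc0ae} — 7 commits.

7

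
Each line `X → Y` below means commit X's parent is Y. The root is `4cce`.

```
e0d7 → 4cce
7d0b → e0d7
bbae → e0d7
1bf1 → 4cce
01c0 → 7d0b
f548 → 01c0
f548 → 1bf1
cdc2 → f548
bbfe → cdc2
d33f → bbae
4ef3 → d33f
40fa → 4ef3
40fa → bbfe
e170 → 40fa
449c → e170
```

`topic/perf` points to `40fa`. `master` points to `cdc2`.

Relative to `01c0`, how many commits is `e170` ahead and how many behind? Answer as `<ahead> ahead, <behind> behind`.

Reachable from e170: {01c0, 1bf1, 40fa, 4cce, 4ef3, 7d0b, bbae, bbfe, cdc2, d33f, e0d7, e170, f548}.
Reachable from 01c0: {01c0, 4cce, 7d0b, e0d7}.
Only in e170's history (ahead): {1bf1, 40fa, 4ef3, bbae, bbfe, cdc2, d33f, e170, f548} — 9.
Only in 01c0's history (behind): {} — 0.

9 ahead, 0 behind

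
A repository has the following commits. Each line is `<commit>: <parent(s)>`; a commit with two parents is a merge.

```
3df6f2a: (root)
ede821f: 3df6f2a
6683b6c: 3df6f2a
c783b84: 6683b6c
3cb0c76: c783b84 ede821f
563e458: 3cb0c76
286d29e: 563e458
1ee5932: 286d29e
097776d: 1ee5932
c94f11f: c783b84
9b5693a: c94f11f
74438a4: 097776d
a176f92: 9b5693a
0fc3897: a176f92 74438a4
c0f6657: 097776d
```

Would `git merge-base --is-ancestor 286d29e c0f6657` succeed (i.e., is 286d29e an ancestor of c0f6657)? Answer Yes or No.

Yes

Ancestors of c0f6657 (commits reachable by following parents): {097776d, 1ee5932, 286d29e, 3cb0c76, 3df6f2a, 563e458, 6683b6c, c0f6657, c783b84, ede821f}.
286d29e is in that set, so it is an ancestor of c0f6657.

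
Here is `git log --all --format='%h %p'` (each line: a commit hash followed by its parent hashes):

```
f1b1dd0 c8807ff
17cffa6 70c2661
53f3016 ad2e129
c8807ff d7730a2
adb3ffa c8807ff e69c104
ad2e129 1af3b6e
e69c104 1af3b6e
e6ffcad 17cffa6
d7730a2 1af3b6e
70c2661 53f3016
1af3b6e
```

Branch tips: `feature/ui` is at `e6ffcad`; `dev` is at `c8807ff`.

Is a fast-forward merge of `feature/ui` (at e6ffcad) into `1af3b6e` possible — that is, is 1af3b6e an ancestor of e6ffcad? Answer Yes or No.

A fast-forward from 1af3b6e to e6ffcad is possible iff 1af3b6e is an ancestor of e6ffcad.
Ancestors of e6ffcad: {17cffa6, 1af3b6e, 53f3016, 70c2661, ad2e129, e6ffcad}.
1af3b6e is among them, so fast-forward is possible.

Yes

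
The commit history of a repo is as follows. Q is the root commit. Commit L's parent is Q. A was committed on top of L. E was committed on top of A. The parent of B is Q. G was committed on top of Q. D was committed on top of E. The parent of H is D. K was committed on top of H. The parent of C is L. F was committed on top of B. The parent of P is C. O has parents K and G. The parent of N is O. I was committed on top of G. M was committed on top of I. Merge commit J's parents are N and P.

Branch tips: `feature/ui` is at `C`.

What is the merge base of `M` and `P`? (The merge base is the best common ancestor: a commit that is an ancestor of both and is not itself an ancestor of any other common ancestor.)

Q

Ancestors of M: {G, I, M, Q}.
Ancestors of P: {C, L, P, Q}.
Common ancestors: {Q}.
The only common ancestor is Q, so it is the merge base.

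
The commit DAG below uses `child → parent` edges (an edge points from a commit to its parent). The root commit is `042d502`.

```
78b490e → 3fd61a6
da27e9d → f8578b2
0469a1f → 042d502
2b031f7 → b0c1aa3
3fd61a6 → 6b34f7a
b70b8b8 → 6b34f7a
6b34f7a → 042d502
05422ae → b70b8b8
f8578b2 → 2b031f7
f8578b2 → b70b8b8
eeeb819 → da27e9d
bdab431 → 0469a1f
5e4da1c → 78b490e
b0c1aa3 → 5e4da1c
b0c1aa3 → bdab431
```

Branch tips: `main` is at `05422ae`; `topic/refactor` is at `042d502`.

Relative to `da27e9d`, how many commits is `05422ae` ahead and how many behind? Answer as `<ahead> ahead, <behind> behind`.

Reachable from 05422ae: {042d502, 05422ae, 6b34f7a, b70b8b8}.
Reachable from da27e9d: {042d502, 0469a1f, 2b031f7, 3fd61a6, 5e4da1c, 6b34f7a, 78b490e, b0c1aa3, b70b8b8, bdab431, da27e9d, f8578b2}.
Only in 05422ae's history (ahead): {05422ae} — 1.
Only in da27e9d's history (behind): {0469a1f, 2b031f7, 3fd61a6, 5e4da1c, 78b490e, b0c1aa3, bdab431, da27e9d, f8578b2} — 9.

1 ahead, 9 behind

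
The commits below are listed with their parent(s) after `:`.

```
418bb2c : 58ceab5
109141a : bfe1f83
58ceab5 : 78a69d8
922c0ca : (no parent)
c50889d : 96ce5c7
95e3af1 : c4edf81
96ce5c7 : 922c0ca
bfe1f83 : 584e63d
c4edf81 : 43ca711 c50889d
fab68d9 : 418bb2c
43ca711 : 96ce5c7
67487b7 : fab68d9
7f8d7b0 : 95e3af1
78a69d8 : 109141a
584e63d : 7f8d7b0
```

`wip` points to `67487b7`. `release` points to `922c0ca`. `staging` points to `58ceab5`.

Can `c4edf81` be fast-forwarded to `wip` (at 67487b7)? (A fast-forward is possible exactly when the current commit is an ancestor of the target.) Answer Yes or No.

A fast-forward from c4edf81 to 67487b7 is possible iff c4edf81 is an ancestor of 67487b7.
Ancestors of 67487b7: {109141a, 418bb2c, 43ca711, 584e63d, 58ceab5, 67487b7, 78a69d8, 7f8d7b0, 922c0ca, 95e3af1, 96ce5c7, bfe1f83, c4edf81, c50889d, fab68d9}.
c4edf81 is among them, so fast-forward is possible.

Yes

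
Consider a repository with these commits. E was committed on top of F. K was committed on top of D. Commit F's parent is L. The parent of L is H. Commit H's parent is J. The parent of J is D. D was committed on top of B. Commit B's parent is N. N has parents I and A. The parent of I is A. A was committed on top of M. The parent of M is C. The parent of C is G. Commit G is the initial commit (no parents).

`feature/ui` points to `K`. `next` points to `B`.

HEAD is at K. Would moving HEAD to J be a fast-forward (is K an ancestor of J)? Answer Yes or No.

A fast-forward from K to J is possible iff K is an ancestor of J.
Ancestors of J: {A, B, C, D, G, I, J, M, N}.
K is not among them, so fast-forward is not possible.

No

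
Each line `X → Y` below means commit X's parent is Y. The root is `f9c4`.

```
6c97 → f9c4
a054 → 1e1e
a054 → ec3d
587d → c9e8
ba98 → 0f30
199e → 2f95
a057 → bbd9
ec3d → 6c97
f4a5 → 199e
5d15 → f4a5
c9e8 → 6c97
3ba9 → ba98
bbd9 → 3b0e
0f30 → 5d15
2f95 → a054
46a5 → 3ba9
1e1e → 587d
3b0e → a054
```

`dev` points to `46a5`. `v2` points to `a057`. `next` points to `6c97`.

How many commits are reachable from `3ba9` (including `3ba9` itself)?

14

Walking parent pointers from 3ba9: reachable set = {0f30, 199e, 1e1e, 2f95, 3ba9, 587d, 5d15, 6c97, a054, ba98, c9e8, ec3d, f4a5, f9c4}.
That is 14 commits.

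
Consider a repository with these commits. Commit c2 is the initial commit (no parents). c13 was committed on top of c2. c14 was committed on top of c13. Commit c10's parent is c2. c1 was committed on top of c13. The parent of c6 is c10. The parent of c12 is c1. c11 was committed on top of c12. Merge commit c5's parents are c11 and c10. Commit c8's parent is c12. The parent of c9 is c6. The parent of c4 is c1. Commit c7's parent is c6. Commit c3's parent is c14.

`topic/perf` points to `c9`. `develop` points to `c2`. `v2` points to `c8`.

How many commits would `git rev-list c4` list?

Walking parent pointers from c4: reachable set = {c1, c13, c2, c4}.
That is 4 commits.

4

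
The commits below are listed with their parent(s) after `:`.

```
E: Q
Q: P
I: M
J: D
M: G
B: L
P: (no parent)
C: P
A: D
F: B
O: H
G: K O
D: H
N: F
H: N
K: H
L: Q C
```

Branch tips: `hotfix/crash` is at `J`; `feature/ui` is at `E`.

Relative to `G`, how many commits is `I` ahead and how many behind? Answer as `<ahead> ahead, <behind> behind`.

Reachable from I: {B, C, F, G, H, I, K, L, M, N, O, P, Q}.
Reachable from G: {B, C, F, G, H, K, L, N, O, P, Q}.
Only in I's history (ahead): {I, M} — 2.
Only in G's history (behind): {} — 0.

2 ahead, 0 behind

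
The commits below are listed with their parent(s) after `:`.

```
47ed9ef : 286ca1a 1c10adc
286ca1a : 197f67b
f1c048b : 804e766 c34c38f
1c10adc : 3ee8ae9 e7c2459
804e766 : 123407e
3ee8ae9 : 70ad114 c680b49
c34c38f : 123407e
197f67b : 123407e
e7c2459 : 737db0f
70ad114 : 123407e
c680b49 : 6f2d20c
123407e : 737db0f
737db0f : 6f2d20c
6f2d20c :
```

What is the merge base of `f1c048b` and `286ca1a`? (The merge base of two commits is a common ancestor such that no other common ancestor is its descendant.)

Ancestors of f1c048b: {123407e, 6f2d20c, 737db0f, 804e766, c34c38f, f1c048b}.
Ancestors of 286ca1a: {123407e, 197f67b, 286ca1a, 6f2d20c, 737db0f}.
Common ancestors: {123407e, 6f2d20c, 737db0f}.
Among these, 123407e is not an ancestor of any other common ancestor — it is the merge base.

123407e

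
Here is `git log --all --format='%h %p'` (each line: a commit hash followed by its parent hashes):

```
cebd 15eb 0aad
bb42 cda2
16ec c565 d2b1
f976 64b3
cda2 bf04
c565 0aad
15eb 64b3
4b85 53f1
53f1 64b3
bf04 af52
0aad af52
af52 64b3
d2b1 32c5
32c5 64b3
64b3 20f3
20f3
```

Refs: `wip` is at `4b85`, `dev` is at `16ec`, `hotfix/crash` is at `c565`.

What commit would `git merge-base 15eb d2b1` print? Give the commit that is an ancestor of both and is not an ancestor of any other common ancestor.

64b3

Ancestors of 15eb: {15eb, 20f3, 64b3}.
Ancestors of d2b1: {20f3, 32c5, 64b3, d2b1}.
Common ancestors: {20f3, 64b3}.
Among these, 64b3 is not an ancestor of any other common ancestor — it is the merge base.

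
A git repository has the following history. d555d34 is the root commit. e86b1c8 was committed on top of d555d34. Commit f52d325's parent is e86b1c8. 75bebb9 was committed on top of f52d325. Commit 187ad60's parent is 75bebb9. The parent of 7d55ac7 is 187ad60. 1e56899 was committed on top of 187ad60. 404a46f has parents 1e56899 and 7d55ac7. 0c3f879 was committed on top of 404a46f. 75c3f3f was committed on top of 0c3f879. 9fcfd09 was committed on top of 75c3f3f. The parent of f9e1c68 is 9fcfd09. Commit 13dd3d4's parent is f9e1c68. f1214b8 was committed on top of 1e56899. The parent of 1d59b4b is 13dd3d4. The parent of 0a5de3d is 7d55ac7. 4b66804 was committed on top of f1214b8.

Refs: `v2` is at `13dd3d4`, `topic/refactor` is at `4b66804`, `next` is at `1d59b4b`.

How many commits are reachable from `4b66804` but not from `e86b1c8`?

Reachable from 4b66804: {187ad60, 1e56899, 4b66804, 75bebb9, d555d34, e86b1c8, f1214b8, f52d325}.
Reachable from e86b1c8: {d555d34, e86b1c8}.
In 4b66804's history but not e86b1c8's: {187ad60, 1e56899, 4b66804, 75bebb9, f1214b8, f52d325} — 6 commits.

6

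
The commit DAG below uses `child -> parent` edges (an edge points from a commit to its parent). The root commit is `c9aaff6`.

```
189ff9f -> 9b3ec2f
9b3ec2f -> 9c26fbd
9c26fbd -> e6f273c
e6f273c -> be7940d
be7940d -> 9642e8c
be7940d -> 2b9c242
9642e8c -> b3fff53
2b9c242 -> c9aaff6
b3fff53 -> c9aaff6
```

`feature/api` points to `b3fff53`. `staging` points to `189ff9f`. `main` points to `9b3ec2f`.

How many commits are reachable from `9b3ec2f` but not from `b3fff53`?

Reachable from 9b3ec2f: {2b9c242, 9642e8c, 9b3ec2f, 9c26fbd, b3fff53, be7940d, c9aaff6, e6f273c}.
Reachable from b3fff53: {b3fff53, c9aaff6}.
In 9b3ec2f's history but not b3fff53's: {2b9c242, 9642e8c, 9b3ec2f, 9c26fbd, be7940d, e6f273c} — 6 commits.

6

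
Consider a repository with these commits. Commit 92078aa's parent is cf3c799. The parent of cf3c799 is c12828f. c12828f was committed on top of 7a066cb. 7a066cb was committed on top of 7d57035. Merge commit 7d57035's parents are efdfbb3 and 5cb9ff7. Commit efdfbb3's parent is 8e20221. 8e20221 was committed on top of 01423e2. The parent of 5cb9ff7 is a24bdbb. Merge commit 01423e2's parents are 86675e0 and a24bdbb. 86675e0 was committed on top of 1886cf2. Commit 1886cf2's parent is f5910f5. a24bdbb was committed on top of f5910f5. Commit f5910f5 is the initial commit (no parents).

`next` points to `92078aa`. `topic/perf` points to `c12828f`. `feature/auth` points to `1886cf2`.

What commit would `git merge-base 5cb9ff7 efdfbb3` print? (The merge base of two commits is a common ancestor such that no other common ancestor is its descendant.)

a24bdbb

Ancestors of 5cb9ff7: {5cb9ff7, a24bdbb, f5910f5}.
Ancestors of efdfbb3: {01423e2, 1886cf2, 86675e0, 8e20221, a24bdbb, efdfbb3, f5910f5}.
Common ancestors: {a24bdbb, f5910f5}.
Among these, a24bdbb is not an ancestor of any other common ancestor — it is the merge base.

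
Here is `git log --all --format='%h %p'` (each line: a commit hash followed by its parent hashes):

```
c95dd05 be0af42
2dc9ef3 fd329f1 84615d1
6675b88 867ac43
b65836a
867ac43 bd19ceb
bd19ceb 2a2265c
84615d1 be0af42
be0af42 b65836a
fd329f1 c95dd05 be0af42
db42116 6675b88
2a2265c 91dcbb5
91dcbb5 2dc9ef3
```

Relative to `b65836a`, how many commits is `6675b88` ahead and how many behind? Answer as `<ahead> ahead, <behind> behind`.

Reachable from 6675b88: {2a2265c, 2dc9ef3, 6675b88, 84615d1, 867ac43, 91dcbb5, b65836a, bd19ceb, be0af42, c95dd05, fd329f1}.
Reachable from b65836a: {b65836a}.
Only in 6675b88's history (ahead): {2a2265c, 2dc9ef3, 6675b88, 84615d1, 867ac43, 91dcbb5, bd19ceb, be0af42, c95dd05, fd329f1} — 10.
Only in b65836a's history (behind): {} — 0.

10 ahead, 0 behind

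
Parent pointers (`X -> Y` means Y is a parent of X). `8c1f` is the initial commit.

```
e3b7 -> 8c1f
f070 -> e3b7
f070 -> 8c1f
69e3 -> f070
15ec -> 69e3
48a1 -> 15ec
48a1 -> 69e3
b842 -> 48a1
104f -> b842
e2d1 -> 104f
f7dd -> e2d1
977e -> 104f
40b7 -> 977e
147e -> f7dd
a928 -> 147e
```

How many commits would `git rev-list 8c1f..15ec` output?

Reachable from 15ec: {15ec, 69e3, 8c1f, e3b7, f070}.
Reachable from 8c1f: {8c1f}.
In 15ec's history but not 8c1f's: {15ec, 69e3, e3b7, f070} — 4 commits.

4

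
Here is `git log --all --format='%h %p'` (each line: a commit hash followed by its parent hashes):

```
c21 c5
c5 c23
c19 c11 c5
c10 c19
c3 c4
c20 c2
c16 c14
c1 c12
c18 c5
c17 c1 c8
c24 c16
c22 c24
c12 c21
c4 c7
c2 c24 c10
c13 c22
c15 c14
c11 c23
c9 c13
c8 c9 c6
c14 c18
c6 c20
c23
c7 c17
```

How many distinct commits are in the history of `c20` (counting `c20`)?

11

Walking parent pointers from c20: reachable set = {c10, c11, c14, c16, c18, c19, c2, c20, c23, c24, c5}.
That is 11 commits.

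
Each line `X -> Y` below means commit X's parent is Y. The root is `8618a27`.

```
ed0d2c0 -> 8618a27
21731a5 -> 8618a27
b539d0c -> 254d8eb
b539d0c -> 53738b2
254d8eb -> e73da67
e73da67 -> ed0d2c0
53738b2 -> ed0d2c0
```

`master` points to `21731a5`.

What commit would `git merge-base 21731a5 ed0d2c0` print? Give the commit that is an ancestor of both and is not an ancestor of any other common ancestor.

8618a27

Ancestors of 21731a5: {21731a5, 8618a27}.
Ancestors of ed0d2c0: {8618a27, ed0d2c0}.
Common ancestors: {8618a27}.
The only common ancestor is 8618a27, so it is the merge base.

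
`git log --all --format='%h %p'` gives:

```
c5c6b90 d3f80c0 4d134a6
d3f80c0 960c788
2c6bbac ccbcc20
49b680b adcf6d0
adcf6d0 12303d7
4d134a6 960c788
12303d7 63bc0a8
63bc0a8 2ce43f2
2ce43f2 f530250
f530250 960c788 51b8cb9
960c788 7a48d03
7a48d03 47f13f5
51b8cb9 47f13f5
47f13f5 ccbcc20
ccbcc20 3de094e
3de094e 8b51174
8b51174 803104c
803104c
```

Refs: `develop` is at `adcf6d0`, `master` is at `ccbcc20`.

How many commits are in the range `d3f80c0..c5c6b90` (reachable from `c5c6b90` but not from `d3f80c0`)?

2

Reachable from c5c6b90: {3de094e, 47f13f5, 4d134a6, 7a48d03, 803104c, 8b51174, 960c788, c5c6b90, ccbcc20, d3f80c0}.
Reachable from d3f80c0: {3de094e, 47f13f5, 7a48d03, 803104c, 8b51174, 960c788, ccbcc20, d3f80c0}.
In c5c6b90's history but not d3f80c0's: {4d134a6, c5c6b90} — 2 commits.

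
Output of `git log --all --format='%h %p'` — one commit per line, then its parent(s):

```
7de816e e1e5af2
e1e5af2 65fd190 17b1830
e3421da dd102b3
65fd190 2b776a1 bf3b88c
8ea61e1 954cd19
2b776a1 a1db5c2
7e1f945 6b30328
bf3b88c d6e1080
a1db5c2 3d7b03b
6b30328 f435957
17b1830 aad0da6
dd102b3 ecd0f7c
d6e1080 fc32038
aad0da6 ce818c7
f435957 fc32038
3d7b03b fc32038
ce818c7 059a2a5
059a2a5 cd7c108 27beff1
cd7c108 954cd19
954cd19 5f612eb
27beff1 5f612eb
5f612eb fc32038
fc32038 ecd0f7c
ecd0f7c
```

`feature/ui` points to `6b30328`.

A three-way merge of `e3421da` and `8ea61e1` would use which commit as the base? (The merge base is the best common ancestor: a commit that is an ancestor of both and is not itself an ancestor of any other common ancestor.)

Ancestors of e3421da: {dd102b3, e3421da, ecd0f7c}.
Ancestors of 8ea61e1: {5f612eb, 8ea61e1, 954cd19, ecd0f7c, fc32038}.
Common ancestors: {ecd0f7c}.
The only common ancestor is ecd0f7c, so it is the merge base.

ecd0f7c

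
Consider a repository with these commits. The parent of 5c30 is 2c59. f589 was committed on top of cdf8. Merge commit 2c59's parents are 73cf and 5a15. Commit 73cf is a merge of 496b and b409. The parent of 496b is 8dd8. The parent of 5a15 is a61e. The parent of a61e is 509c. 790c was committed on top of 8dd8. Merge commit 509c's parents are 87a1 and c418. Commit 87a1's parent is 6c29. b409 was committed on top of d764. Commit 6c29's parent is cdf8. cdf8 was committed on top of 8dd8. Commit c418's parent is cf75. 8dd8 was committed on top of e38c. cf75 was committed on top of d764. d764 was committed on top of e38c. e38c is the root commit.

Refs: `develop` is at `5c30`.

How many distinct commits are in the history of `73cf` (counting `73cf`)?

Walking parent pointers from 73cf: reachable set = {496b, 73cf, 8dd8, b409, d764, e38c}.
That is 6 commits.

6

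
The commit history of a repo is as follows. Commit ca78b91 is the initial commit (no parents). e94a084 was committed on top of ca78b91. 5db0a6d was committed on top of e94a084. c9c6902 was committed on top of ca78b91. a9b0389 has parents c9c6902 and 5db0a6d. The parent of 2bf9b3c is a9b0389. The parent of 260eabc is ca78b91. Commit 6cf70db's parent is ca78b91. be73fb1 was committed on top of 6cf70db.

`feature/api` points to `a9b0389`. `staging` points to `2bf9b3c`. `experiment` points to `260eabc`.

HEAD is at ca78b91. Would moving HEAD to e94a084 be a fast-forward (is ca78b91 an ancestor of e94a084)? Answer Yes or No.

A fast-forward from ca78b91 to e94a084 is possible iff ca78b91 is an ancestor of e94a084.
Ancestors of e94a084: {ca78b91, e94a084}.
ca78b91 is among them, so fast-forward is possible.

Yes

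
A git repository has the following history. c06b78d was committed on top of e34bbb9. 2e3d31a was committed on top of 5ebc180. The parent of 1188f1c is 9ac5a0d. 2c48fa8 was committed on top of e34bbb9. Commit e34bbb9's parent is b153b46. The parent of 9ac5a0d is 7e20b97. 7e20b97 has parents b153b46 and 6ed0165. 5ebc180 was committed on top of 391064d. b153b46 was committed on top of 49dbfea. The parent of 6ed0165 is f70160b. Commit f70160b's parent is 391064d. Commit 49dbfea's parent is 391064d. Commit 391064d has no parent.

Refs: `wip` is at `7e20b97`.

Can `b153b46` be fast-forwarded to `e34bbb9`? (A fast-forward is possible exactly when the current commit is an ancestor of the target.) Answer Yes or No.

A fast-forward from b153b46 to e34bbb9 is possible iff b153b46 is an ancestor of e34bbb9.
Ancestors of e34bbb9: {391064d, 49dbfea, b153b46, e34bbb9}.
b153b46 is among them, so fast-forward is possible.

Yes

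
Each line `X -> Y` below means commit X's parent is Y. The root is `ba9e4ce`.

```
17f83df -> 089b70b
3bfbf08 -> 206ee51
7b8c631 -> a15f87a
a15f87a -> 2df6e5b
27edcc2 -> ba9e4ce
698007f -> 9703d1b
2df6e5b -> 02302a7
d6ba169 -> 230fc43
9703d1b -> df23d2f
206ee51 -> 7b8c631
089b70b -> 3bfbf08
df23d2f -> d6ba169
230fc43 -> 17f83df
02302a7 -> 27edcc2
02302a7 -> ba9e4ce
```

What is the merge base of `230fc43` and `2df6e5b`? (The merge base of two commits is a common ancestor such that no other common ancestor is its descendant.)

Ancestors of 230fc43: {02302a7, 089b70b, 17f83df, 206ee51, 230fc43, 27edcc2, 2df6e5b, 3bfbf08, 7b8c631, a15f87a, ba9e4ce}.
Ancestors of 2df6e5b: {02302a7, 27edcc2, 2df6e5b, ba9e4ce}.
Common ancestors: {02302a7, 27edcc2, 2df6e5b, ba9e4ce}.
Among these, 2df6e5b is not an ancestor of any other common ancestor — it is the merge base.

2df6e5b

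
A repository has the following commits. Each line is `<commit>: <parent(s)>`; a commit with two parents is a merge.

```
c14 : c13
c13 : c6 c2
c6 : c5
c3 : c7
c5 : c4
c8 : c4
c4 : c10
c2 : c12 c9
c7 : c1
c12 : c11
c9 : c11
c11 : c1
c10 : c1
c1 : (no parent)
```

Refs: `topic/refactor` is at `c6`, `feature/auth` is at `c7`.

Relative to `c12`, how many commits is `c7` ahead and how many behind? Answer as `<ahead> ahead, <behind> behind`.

1 ahead, 2 behind

Reachable from c7: {c1, c7}.
Reachable from c12: {c1, c11, c12}.
Only in c7's history (ahead): {c7} — 1.
Only in c12's history (behind): {c11, c12} — 2.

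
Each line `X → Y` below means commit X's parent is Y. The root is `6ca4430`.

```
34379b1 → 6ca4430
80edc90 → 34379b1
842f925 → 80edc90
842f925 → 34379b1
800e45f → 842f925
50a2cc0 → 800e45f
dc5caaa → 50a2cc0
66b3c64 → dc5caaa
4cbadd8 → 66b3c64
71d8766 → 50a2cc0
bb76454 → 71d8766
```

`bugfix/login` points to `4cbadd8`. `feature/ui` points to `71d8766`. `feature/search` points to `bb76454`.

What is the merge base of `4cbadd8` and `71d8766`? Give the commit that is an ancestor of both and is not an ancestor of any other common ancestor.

Ancestors of 4cbadd8: {34379b1, 4cbadd8, 50a2cc0, 66b3c64, 6ca4430, 800e45f, 80edc90, 842f925, dc5caaa}.
Ancestors of 71d8766: {34379b1, 50a2cc0, 6ca4430, 71d8766, 800e45f, 80edc90, 842f925}.
Common ancestors: {34379b1, 50a2cc0, 6ca4430, 800e45f, 80edc90, 842f925}.
Among these, 50a2cc0 is not an ancestor of any other common ancestor — it is the merge base.

50a2cc0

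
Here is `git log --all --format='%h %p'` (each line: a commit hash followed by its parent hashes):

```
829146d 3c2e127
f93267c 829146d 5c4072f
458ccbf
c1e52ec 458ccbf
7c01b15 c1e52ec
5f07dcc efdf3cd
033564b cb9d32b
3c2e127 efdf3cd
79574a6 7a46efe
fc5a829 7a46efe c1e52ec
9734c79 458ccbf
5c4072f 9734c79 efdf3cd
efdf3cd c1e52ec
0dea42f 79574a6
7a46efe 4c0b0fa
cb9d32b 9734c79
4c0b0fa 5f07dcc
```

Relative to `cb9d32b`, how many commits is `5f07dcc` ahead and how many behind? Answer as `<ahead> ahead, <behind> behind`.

3 ahead, 2 behind

Reachable from 5f07dcc: {458ccbf, 5f07dcc, c1e52ec, efdf3cd}.
Reachable from cb9d32b: {458ccbf, 9734c79, cb9d32b}.
Only in 5f07dcc's history (ahead): {5f07dcc, c1e52ec, efdf3cd} — 3.
Only in cb9d32b's history (behind): {9734c79, cb9d32b} — 2.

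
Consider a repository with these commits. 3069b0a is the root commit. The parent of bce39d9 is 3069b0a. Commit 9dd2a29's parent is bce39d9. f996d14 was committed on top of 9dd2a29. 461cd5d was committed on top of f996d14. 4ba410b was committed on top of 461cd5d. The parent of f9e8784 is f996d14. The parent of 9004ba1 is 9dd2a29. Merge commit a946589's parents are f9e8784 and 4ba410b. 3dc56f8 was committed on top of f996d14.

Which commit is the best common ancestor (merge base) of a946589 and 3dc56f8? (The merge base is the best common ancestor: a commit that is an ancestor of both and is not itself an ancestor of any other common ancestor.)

f996d14

Ancestors of a946589: {3069b0a, 461cd5d, 4ba410b, 9dd2a29, a946589, bce39d9, f996d14, f9e8784}.
Ancestors of 3dc56f8: {3069b0a, 3dc56f8, 9dd2a29, bce39d9, f996d14}.
Common ancestors: {3069b0a, 9dd2a29, bce39d9, f996d14}.
Among these, f996d14 is not an ancestor of any other common ancestor — it is the merge base.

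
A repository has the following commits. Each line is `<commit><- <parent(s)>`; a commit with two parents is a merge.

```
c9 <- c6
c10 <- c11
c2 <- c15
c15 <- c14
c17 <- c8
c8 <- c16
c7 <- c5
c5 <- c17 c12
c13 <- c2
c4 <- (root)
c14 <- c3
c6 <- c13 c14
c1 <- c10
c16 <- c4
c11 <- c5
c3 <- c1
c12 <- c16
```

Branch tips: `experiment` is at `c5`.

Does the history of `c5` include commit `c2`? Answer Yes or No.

Ancestors of c5: {c12, c16, c17, c4, c5, c8}.
c2 is not in that set, so it is not an ancestor of c5.

No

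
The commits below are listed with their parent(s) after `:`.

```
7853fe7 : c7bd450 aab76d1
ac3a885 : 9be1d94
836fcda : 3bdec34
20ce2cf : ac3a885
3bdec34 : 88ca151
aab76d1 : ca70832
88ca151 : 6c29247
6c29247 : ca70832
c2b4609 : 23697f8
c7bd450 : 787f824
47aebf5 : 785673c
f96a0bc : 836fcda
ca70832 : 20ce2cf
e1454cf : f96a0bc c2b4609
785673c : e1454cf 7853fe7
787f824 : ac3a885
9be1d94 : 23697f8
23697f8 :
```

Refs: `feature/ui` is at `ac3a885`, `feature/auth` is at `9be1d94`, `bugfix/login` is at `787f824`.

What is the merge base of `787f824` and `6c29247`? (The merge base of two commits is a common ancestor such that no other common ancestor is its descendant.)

Ancestors of 787f824: {23697f8, 787f824, 9be1d94, ac3a885}.
Ancestors of 6c29247: {20ce2cf, 23697f8, 6c29247, 9be1d94, ac3a885, ca70832}.
Common ancestors: {23697f8, 9be1d94, ac3a885}.
Among these, ac3a885 is not an ancestor of any other common ancestor — it is the merge base.

ac3a885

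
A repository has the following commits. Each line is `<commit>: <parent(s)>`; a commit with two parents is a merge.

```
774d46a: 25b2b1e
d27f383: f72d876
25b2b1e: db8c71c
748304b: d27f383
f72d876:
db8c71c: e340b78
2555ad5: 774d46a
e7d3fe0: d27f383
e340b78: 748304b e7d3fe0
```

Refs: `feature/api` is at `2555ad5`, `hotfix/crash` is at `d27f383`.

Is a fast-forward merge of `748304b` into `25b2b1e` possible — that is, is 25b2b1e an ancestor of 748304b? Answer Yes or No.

A fast-forward from 25b2b1e to 748304b is possible iff 25b2b1e is an ancestor of 748304b.
Ancestors of 748304b: {748304b, d27f383, f72d876}.
25b2b1e is not among them, so fast-forward is not possible.

No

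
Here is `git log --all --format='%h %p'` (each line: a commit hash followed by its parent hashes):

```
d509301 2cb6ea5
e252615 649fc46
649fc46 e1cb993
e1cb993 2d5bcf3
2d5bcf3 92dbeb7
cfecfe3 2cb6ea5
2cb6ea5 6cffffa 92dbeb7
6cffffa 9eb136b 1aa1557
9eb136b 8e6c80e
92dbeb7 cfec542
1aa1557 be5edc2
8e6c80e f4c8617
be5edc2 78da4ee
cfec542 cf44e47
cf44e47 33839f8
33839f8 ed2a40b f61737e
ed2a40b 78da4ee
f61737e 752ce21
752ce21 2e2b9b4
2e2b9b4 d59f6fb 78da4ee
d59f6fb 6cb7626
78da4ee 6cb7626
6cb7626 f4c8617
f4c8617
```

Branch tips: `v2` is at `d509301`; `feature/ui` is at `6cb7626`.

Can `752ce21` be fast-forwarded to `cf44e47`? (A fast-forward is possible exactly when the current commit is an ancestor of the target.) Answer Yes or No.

Yes

A fast-forward from 752ce21 to cf44e47 is possible iff 752ce21 is an ancestor of cf44e47.
Ancestors of cf44e47: {2e2b9b4, 33839f8, 6cb7626, 752ce21, 78da4ee, cf44e47, d59f6fb, ed2a40b, f4c8617, f61737e}.
752ce21 is among them, so fast-forward is possible.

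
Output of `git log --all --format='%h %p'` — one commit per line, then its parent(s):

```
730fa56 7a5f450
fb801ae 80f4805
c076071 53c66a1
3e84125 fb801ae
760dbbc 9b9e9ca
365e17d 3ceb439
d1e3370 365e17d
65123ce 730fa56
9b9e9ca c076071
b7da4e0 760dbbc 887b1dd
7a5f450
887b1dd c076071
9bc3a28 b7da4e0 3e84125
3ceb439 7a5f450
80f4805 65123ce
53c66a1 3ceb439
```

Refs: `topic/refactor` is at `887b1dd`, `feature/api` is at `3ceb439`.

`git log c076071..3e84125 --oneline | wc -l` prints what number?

5

Reachable from 3e84125: {3e84125, 65123ce, 730fa56, 7a5f450, 80f4805, fb801ae}.
Reachable from c076071: {3ceb439, 53c66a1, 7a5f450, c076071}.
In 3e84125's history but not c076071's: {3e84125, 65123ce, 730fa56, 80f4805, fb801ae} — 5 commits.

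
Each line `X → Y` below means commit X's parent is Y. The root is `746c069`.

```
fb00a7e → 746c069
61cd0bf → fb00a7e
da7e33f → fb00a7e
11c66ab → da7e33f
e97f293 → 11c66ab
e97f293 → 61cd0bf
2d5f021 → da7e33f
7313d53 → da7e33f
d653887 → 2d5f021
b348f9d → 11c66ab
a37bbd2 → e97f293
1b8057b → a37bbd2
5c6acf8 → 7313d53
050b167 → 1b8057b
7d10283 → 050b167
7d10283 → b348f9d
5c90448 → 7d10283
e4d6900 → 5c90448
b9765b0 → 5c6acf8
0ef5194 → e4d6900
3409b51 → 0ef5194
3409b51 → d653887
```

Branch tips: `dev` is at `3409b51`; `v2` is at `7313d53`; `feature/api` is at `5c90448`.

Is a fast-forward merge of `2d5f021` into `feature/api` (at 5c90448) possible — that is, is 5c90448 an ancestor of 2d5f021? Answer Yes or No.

A fast-forward from 5c90448 to 2d5f021 is possible iff 5c90448 is an ancestor of 2d5f021.
Ancestors of 2d5f021: {2d5f021, 746c069, da7e33f, fb00a7e}.
5c90448 is not among them, so fast-forward is not possible.

No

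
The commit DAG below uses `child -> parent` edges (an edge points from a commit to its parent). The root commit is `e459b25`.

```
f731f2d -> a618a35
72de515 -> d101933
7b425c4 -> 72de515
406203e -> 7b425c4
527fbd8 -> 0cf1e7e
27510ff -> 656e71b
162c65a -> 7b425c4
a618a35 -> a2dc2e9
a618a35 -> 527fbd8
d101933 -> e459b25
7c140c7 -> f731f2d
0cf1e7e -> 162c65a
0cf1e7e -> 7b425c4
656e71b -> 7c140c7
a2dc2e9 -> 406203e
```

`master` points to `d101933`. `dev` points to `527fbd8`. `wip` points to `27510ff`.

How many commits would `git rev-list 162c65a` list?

5

Walking parent pointers from 162c65a: reachable set = {162c65a, 72de515, 7b425c4, d101933, e459b25}.
That is 5 commits.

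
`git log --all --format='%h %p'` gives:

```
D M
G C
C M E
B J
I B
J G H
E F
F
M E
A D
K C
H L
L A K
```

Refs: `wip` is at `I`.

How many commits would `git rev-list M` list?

Walking parent pointers from M: reachable set = {E, F, M}.
That is 3 commits.

3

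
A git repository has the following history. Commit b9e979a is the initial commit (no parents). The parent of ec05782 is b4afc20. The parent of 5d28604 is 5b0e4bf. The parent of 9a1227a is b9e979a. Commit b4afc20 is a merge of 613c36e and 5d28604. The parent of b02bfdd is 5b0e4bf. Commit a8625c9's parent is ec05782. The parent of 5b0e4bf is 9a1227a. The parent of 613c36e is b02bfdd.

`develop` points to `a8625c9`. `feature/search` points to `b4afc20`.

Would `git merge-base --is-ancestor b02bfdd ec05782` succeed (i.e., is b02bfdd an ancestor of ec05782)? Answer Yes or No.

Yes

Ancestors of ec05782 (commits reachable by following parents): {5b0e4bf, 5d28604, 613c36e, 9a1227a, b02bfdd, b4afc20, b9e979a, ec05782}.
b02bfdd is in that set, so it is an ancestor of ec05782.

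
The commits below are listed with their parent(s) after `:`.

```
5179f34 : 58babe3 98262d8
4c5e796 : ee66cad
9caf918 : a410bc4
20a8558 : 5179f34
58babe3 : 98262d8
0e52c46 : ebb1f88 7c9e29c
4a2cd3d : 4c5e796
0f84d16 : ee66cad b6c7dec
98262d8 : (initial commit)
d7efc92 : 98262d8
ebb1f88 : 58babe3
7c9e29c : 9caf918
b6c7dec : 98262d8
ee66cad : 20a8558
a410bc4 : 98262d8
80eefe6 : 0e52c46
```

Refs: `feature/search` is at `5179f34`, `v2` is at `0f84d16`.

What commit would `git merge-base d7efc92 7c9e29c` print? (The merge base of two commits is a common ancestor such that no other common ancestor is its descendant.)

98262d8

Ancestors of d7efc92: {98262d8, d7efc92}.
Ancestors of 7c9e29c: {7c9e29c, 98262d8, 9caf918, a410bc4}.
Common ancestors: {98262d8}.
The only common ancestor is 98262d8, so it is the merge base.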